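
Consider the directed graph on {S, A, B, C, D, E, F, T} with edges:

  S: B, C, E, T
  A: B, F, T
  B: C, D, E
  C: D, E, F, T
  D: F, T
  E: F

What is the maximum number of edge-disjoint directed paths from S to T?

3

Assign every edge capacity 1; by Menger, the answer equals the max flow.
Path S→T (+1); total 1.
Path S→C→T (+1); total 2.
Path S→B→D→T (+1); total 3.
No residual S→T path; max flow = 3.
Certifying cut of size 3: {S→B, S→C, S→T}.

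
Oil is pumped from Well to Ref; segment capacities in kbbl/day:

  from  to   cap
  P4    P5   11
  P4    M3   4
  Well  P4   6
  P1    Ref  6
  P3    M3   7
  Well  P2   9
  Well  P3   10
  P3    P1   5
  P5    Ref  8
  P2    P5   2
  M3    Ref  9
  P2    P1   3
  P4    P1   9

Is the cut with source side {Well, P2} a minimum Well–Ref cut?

Yes — it is a minimum cut (capacity 21).

Given cut capacity: 10 + 6 + 3 + 2 = 21.
Augment Well→P3→P1→Ref: bottleneck 5, flow now 5.
Augment Well→P3→M3→Ref: bottleneck 5, flow now 10.
Augment Well→P2→P1→Ref: bottleneck 1, flow now 11.
Augment Well→P2→P5→Ref: bottleneck 2, flow now 13.
Augment Well→P4→M3→Ref: bottleneck 4, flow now 17.
Augment Well→P4→P5→Ref: bottleneck 2, flow now 19.
Augment Well→P2→P1→P3→M3→P4→P5→Ref: bottleneck 2, flow now 21. (uses reverse residual edge)
No augmenting path remains; maximum flow = 21.
Cut capacity 21 equals the max flow, so it is a minimum cut.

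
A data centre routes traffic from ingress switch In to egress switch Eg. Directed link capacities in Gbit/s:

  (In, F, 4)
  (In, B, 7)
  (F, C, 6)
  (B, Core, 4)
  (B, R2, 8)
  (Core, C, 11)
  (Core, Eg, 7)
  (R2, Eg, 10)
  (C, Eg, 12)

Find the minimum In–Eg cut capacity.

11

Augment In→F→C→Eg: bottleneck 4, flow now 4.
Augment In→B→Core→Eg: bottleneck 4, flow now 8.
Augment In→B→R2→Eg: bottleneck 3, flow now 11.
No augmenting path remains; maximum flow = 11.
By max-flow min-cut, the minimum cut capacity equals the max flow.
In the residual graph, reachable from In: {In}.
Min-cut edges: In→F (4), In→B (7); capacity 4 + 7 = 11.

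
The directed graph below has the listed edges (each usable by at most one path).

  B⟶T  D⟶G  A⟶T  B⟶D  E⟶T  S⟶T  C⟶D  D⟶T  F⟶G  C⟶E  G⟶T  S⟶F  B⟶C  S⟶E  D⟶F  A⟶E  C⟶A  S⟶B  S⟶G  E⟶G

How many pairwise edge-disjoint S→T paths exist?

4

Assign every edge capacity 1; by Menger, the answer equals the max flow.
Path S→T (+1); total 1.
Path S→B→T (+1); total 2.
Path S→E→T (+1); total 3.
Path S→G→T (+1); total 4.
No residual S→T path; max flow = 4.
Certifying cut of size 4: {G→T, S→B, S→E, S→T}.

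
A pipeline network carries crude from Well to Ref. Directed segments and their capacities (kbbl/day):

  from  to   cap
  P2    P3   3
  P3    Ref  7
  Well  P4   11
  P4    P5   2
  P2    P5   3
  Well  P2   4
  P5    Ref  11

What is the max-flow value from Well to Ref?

Augment Well→P4→P5→Ref: bottleneck 2, flow now 2.
Augment Well→P2→P5→Ref: bottleneck 3, flow now 5.
Augment Well→P2→P3→Ref: bottleneck 1, flow now 6.
No augmenting path remains; maximum flow = 6.
In the residual graph, reachable from Well: {Well, P4}.
Min-cut edges: Well→P2 (4), P4→P5 (2); capacity 4 + 2 = 6.
This cut is saturated, so no flow can exceed 6.

6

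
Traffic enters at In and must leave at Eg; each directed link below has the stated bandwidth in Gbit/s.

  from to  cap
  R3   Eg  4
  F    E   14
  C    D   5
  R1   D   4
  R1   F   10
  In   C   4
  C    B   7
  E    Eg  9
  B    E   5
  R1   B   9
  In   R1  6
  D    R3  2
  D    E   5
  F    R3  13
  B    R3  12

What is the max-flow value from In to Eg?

Augment In→R1→D→R3→Eg: bottleneck 2, flow now 2.
Augment In→R1→D→E→Eg: bottleneck 2, flow now 4.
Augment In→R1→F→R3→Eg: bottleneck 2, flow now 6.
Augment In→C→D→E→Eg: bottleneck 3, flow now 9.
Augment In→C→B→E→Eg: bottleneck 1, flow now 10.
No augmenting path remains; maximum flow = 10.
In the residual graph, reachable from In: {In}.
Min-cut edges: In→R1 (6), In→C (4); capacity 6 + 4 = 10.
This cut is saturated, so no flow can exceed 10.

10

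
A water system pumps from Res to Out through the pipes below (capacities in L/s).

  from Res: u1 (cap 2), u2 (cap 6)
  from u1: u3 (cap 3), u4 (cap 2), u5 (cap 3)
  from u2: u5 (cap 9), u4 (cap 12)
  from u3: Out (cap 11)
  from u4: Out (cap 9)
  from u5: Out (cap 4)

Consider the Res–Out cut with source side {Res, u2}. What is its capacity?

23

Edges leaving {Res, u2}: Res→u1 (2), u2→u4 (12), u2→u5 (9).
Cut capacity = 2 + 12 + 9 = 23.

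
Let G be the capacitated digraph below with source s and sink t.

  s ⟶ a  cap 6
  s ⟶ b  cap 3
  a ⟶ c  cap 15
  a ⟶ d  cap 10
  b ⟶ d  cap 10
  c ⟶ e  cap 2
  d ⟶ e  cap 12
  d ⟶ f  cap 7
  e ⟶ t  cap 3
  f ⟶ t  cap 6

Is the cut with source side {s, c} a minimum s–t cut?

No — its capacity is 11, but the minimum cut has capacity 9.

Given cut capacity: 6 + 3 + 2 = 11.
Augment s→a→c→e→t: bottleneck 2, flow now 2.
Augment s→a→d→e→t: bottleneck 1, flow now 3.
Augment s→a→d→f→t: bottleneck 3, flow now 6.
Augment s→b→d→f→t: bottleneck 3, flow now 9.
No augmenting path remains; maximum flow = 9.
In the residual graph, reachable from s: {s}.
Min-cut edges: s→a (6), s→b (3); capacity 6 + 3 = 9.
Cut capacity 11 exceeds the max flow 9, so it is not minimum.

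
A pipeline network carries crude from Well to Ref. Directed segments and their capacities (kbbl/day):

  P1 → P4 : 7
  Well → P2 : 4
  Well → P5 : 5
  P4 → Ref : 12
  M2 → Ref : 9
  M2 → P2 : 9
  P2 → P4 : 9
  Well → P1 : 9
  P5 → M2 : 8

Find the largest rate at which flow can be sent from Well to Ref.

Augment Well→P5→M2→Ref: bottleneck 5, flow now 5.
Augment Well→P2→P4→Ref: bottleneck 4, flow now 9.
Augment Well→P1→P4→Ref: bottleneck 7, flow now 16.
No augmenting path remains; maximum flow = 16.
In the residual graph, reachable from Well: {Well, P1}.
Min-cut edges: Well→P5 (5), Well→P2 (4), P1→P4 (7); capacity 5 + 4 + 7 = 16.
This cut is saturated, so no flow can exceed 16.

16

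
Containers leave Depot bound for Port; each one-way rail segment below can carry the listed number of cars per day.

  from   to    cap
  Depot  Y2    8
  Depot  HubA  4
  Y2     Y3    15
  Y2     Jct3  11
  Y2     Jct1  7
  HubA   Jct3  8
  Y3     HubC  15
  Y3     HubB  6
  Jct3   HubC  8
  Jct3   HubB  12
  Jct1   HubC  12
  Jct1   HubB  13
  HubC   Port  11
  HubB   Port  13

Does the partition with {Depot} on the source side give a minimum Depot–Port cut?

Yes — it is a minimum cut (capacity 12).

Given cut capacity: 8 + 4 = 12.
Augment Depot→Y2→Y3→HubC→Port: bottleneck 8, flow now 8.
Augment Depot→HubA→Jct3→HubC→Port: bottleneck 3, flow now 11.
Augment Depot→HubA→Jct3→HubB→Port: bottleneck 1, flow now 12.
No augmenting path remains; maximum flow = 12.
Cut capacity 12 equals the max flow, so it is a minimum cut.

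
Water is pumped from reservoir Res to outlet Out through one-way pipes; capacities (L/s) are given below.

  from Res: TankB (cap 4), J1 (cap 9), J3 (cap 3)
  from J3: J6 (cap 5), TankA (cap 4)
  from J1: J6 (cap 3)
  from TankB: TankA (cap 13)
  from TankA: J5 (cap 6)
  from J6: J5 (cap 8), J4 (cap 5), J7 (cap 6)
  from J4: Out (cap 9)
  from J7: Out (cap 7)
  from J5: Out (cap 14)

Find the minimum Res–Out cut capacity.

10

Augment Res→J3→TankA→J5→Out: bottleneck 3, flow now 3.
Augment Res→J1→J6→J4→Out: bottleneck 3, flow now 6.
Augment Res→TankB→TankA→J5→Out: bottleneck 3, flow now 9.
Augment Res→TankB→TankA→J3→J6→J4→Out: bottleneck 1, flow now 10. (uses reverse residual edge)
No augmenting path remains; maximum flow = 10.
By max-flow min-cut, the minimum cut capacity equals the max flow.
In the residual graph, reachable from Res: {Res, J1}.
Min-cut edges: Res→J3 (3), Res→TankB (4), J1→J6 (3); capacity 3 + 4 + 3 = 10.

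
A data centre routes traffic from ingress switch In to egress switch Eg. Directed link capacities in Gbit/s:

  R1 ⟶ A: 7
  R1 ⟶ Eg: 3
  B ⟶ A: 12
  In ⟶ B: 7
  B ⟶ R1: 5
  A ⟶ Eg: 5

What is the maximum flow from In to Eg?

7

Augment In→B→A→Eg: bottleneck 5, flow now 5.
Augment In→B→R1→Eg: bottleneck 2, flow now 7.
No augmenting path remains; maximum flow = 7.
In the residual graph, reachable from In: {In}.
Min-cut edges: In→B (7); capacity 7 = 7.
This cut is saturated, so no flow can exceed 7.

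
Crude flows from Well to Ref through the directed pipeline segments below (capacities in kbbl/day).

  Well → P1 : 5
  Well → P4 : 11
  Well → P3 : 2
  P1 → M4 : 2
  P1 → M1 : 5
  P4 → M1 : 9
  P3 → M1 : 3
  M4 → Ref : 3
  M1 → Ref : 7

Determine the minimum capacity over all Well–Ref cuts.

9

Augment Well→P1→M4→Ref: bottleneck 2, flow now 2.
Augment Well→P1→M1→Ref: bottleneck 3, flow now 5.
Augment Well→P4→M1→Ref: bottleneck 4, flow now 9.
No augmenting path remains; maximum flow = 9.
By max-flow min-cut, the minimum cut capacity equals the max flow.
In the residual graph, reachable from Well: {Well, P1, P4, P3, M1}.
Min-cut edges: P1→M4 (2), M1→Ref (7); capacity 2 + 7 = 9.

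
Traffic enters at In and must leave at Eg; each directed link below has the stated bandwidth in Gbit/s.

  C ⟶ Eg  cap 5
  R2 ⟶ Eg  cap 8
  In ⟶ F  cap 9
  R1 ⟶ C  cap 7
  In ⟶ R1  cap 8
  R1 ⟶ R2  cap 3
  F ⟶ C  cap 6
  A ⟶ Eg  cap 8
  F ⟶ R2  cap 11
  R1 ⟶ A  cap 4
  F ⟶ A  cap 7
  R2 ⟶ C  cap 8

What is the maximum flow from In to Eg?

Augment In→R1→A→Eg: bottleneck 4, flow now 4.
Augment In→R1→R2→Eg: bottleneck 3, flow now 7.
Augment In→R1→C→Eg: bottleneck 1, flow now 8.
Augment In→F→A→Eg: bottleneck 4, flow now 12.
Augment In→F→R2→Eg: bottleneck 5, flow now 17.
No augmenting path remains; maximum flow = 17.
In the residual graph, reachable from In: {In}.
Min-cut edges: In→R1 (8), In→F (9); capacity 8 + 9 = 17.
This cut is saturated, so no flow can exceed 17.

17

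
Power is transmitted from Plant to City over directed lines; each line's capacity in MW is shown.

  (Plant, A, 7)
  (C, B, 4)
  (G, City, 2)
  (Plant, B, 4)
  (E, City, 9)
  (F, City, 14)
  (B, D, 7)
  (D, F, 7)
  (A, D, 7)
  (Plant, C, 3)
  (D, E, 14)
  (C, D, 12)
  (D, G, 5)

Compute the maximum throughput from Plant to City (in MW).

14

Augment Plant→A→D→E→City: bottleneck 7, flow now 7.
Augment Plant→B→D→E→City: bottleneck 2, flow now 9.
Augment Plant→B→D→F→City: bottleneck 2, flow now 11.
Augment Plant→C→D→F→City: bottleneck 3, flow now 14.
No augmenting path remains; maximum flow = 14.
In the residual graph, reachable from Plant: {Plant}.
Min-cut edges: Plant→A (7), Plant→B (4), Plant→C (3); capacity 7 + 4 + 3 = 14.
This cut is saturated, so no flow can exceed 14.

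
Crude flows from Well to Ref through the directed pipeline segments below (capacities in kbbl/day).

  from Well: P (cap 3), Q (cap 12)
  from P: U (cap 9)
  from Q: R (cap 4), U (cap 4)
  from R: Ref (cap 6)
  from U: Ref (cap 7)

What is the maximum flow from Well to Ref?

Augment Well→P→U→Ref: bottleneck 3, flow now 3.
Augment Well→Q→R→Ref: bottleneck 4, flow now 7.
Augment Well→Q→U→Ref: bottleneck 4, flow now 11.
No augmenting path remains; maximum flow = 11.
In the residual graph, reachable from Well: {Well, Q}.
Min-cut edges: Well→P (3), Q→R (4), Q→U (4); capacity 3 + 4 + 4 = 11.
This cut is saturated, so no flow can exceed 11.

11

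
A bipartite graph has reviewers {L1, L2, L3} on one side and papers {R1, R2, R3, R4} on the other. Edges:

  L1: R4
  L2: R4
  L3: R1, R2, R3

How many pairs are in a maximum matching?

Unit-capacity flow: source→left, listed edges, right→sink; max matching = max flow.
Augmenting path L1→R4 (+1); matched 1.
Augmenting path L3→R1 (+1); matched 2.
No augmenting path remains; maximum matching = 2.
König certificate: {L3, R4} is a vertex cover of size 2 (every listed pair touches it), so no matching can be larger.

2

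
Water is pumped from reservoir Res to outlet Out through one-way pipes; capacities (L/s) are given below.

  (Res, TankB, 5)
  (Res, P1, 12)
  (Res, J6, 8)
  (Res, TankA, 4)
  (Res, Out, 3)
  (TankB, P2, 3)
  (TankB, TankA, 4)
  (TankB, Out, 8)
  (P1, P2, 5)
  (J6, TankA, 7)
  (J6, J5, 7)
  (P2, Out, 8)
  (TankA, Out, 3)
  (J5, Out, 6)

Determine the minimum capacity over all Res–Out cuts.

Augment Res→Out: bottleneck 3, flow now 3.
Augment Res→TankB→Out: bottleneck 5, flow now 8.
Augment Res→TankA→Out: bottleneck 3, flow now 11.
Augment Res→P1→P2→Out: bottleneck 5, flow now 16.
Augment Res→J6→J5→Out: bottleneck 6, flow now 22.
No augmenting path remains; maximum flow = 22.
By max-flow min-cut, the minimum cut capacity equals the max flow.
In the residual graph, reachable from Res: {Res, P1, J6, TankA, J5}.
Min-cut edges: Res→TankB (5), Res→Out (3), P1→P2 (5), TankA→Out (3), J5→Out (6); capacity 5 + 3 + 5 + 3 + 6 = 22.

22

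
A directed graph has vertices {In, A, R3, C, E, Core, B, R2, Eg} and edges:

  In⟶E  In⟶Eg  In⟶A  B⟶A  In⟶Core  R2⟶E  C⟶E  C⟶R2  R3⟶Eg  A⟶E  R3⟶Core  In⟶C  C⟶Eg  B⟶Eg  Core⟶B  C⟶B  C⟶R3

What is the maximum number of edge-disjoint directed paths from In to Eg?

3

Assign every edge capacity 1; by Menger, the answer equals the max flow.
Path In→Eg (+1); total 1.
Path In→C→Eg (+1); total 2.
Path In→Core→B→Eg (+1); total 3.
No residual In→Eg path; max flow = 3.
Certifying cut of size 3: {In→C, In→Core, In→Eg}.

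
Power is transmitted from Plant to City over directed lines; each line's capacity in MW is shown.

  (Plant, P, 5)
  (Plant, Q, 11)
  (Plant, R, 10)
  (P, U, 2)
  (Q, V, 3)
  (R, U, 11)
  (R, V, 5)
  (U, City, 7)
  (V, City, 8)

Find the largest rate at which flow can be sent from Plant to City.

15

Augment Plant→P→U→City: bottleneck 2, flow now 2.
Augment Plant→Q→V→City: bottleneck 3, flow now 5.
Augment Plant→R→U→City: bottleneck 5, flow now 10.
Augment Plant→R→V→City: bottleneck 5, flow now 15.
No augmenting path remains; maximum flow = 15.
In the residual graph, reachable from Plant: {Plant, P, Q}.
Min-cut edges: Plant→R (10), P→U (2), Q→V (3); capacity 10 + 2 + 3 = 15.
This cut is saturated, so no flow can exceed 15.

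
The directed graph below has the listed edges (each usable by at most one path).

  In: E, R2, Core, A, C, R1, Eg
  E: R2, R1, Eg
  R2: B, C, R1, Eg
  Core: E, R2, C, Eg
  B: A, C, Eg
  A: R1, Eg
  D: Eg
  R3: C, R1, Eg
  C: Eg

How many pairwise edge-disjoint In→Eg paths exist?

6

Assign every edge capacity 1; by Menger, the answer equals the max flow.
Path In→Eg (+1); total 1.
Path In→E→Eg (+1); total 2.
Path In→R2→Eg (+1); total 3.
Path In→Core→Eg (+1); total 4.
Path In→A→Eg (+1); total 5.
Path In→C→Eg (+1); total 6.
No residual In→Eg path; max flow = 6.
Certifying cut of size 6: {In→A, In→C, In→Core, In→E, In→Eg, In→R2}.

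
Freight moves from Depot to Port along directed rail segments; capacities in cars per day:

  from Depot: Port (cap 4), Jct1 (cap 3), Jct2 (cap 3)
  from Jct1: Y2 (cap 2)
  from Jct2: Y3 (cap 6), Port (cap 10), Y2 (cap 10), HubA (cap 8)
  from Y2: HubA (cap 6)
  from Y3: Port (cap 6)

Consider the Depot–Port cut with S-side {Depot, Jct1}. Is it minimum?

No — its capacity is 9, but the minimum cut has capacity 7.

Given cut capacity: 3 + 4 + 2 = 9.
Augment Depot→Port: bottleneck 4, flow now 4.
Augment Depot→Jct2→Port: bottleneck 3, flow now 7.
No augmenting path remains; maximum flow = 7.
In the residual graph, reachable from Depot: {Depot, Jct1, Y2, HubA}.
Min-cut edges: Depot→Jct2 (3), Depot→Port (4); capacity 3 + 4 = 7.
Cut capacity 9 exceeds the max flow 7, so it is not minimum.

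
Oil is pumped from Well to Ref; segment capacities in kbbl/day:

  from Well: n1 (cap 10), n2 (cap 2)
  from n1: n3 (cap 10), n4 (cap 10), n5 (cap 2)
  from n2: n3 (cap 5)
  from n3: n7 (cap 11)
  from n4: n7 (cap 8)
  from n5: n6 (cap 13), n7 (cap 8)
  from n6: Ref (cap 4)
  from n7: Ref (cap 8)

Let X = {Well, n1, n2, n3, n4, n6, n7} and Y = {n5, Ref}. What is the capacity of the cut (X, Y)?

Edges leaving {Well, n1, n2, n3, n4, n6, n7}: n1→n5 (2), n6→Ref (4), n7→Ref (8).
Cut capacity = 2 + 4 + 8 = 14.

14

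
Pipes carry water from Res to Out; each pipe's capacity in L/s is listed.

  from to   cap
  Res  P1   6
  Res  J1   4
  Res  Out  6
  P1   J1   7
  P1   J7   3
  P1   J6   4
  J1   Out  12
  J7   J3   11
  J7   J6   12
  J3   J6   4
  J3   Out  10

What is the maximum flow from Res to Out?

16

Augment Res→Out: bottleneck 6, flow now 6.
Augment Res→J1→Out: bottleneck 4, flow now 10.
Augment Res→P1→J1→Out: bottleneck 6, flow now 16.
No augmenting path remains; maximum flow = 16.
In the residual graph, reachable from Res: {Res}.
Min-cut edges: Res→P1 (6), Res→J1 (4), Res→Out (6); capacity 6 + 4 + 6 = 16.
This cut is saturated, so no flow can exceed 16.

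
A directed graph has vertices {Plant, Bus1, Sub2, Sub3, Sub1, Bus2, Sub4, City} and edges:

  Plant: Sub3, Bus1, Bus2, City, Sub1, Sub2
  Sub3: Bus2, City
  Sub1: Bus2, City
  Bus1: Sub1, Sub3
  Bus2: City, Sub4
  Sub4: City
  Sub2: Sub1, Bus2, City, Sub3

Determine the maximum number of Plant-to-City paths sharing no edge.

6

Assign every edge capacity 1; by Menger, the answer equals the max flow.
Path Plant→City (+1); total 1.
Path Plant→Sub2→City (+1); total 2.
Path Plant→Sub3→City (+1); total 3.
Path Plant→Sub1→City (+1); total 4.
Path Plant→Bus2→City (+1); total 5.
Path Plant→Bus1→Sub3→Bus2→Sub4→City (+1); total 6.
No residual Plant→City path; max flow = 6.
Certifying cut of size 6: {Plant→Bus1, Plant→Bus2, Plant→City, Plant→Sub1, Plant→Sub2, Plant→Sub3}.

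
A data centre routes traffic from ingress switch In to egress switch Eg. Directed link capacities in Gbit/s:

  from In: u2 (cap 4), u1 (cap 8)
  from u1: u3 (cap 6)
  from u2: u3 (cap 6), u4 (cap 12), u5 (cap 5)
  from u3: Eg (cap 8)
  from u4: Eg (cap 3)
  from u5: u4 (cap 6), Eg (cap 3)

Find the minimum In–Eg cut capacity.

10

Augment In→u1→u3→Eg: bottleneck 6, flow now 6.
Augment In→u2→u3→Eg: bottleneck 2, flow now 8.
Augment In→u2→u4→Eg: bottleneck 2, flow now 10.
No augmenting path remains; maximum flow = 10.
By max-flow min-cut, the minimum cut capacity equals the max flow.
In the residual graph, reachable from In: {In, u1}.
Min-cut edges: In→u2 (4), u1→u3 (6); capacity 4 + 6 = 10.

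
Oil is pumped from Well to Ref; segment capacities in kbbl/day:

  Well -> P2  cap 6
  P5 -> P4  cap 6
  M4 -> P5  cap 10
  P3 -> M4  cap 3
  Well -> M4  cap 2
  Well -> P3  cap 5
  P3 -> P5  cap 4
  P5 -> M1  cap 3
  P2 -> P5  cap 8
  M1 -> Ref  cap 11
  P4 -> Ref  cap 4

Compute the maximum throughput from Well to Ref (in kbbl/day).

Augment Well→M4→P5→P4→Ref: bottleneck 2, flow now 2.
Augment Well→P3→P5→P4→Ref: bottleneck 2, flow now 4.
Augment Well→P3→P5→M1→Ref: bottleneck 2, flow now 6.
Augment Well→P2→P5→M1→Ref: bottleneck 1, flow now 7.
No augmenting path remains; maximum flow = 7.
In the residual graph, reachable from Well: {Well, M4, P3, P2, P5, P4}.
Min-cut edges: P5→M1 (3), P4→Ref (4); capacity 3 + 4 = 7.
This cut is saturated, so no flow can exceed 7.

7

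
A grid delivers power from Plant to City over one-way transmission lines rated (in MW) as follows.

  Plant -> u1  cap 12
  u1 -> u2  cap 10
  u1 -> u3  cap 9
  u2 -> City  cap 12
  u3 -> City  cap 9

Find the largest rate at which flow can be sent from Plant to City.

12

Augment Plant→u1→u2→City: bottleneck 10, flow now 10.
Augment Plant→u1→u3→City: bottleneck 2, flow now 12.
No augmenting path remains; maximum flow = 12.
In the residual graph, reachable from Plant: {Plant}.
Min-cut edges: Plant→u1 (12); capacity 12 = 12.
This cut is saturated, so no flow can exceed 12.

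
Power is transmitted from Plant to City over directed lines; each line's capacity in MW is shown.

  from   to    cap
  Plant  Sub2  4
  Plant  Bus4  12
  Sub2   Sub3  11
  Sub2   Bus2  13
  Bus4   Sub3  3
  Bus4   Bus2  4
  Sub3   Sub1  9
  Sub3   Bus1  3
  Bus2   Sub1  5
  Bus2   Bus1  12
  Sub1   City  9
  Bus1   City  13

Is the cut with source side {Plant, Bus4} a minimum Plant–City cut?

Given cut capacity: 4 + 3 + 4 = 11.
Augment Plant→Sub2→Sub3→Sub1→City: bottleneck 4, flow now 4.
Augment Plant→Bus4→Sub3→Sub1→City: bottleneck 3, flow now 7.
Augment Plant→Bus4→Bus2→Sub1→City: bottleneck 2, flow now 9.
Augment Plant→Bus4→Bus2→Bus1→City: bottleneck 2, flow now 11.
No augmenting path remains; maximum flow = 11.
Cut capacity 11 equals the max flow, so it is a minimum cut.

Yes — it is a minimum cut (capacity 11).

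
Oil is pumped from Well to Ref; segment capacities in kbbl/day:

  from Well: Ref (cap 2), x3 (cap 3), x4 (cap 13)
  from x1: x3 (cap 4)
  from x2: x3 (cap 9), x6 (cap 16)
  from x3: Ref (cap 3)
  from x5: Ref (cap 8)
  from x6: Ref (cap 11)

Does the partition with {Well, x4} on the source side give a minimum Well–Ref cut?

Yes — it is a minimum cut (capacity 5).

Given cut capacity: 3 + 2 = 5.
Augment Well→Ref: bottleneck 2, flow now 2.
Augment Well→x3→Ref: bottleneck 3, flow now 5.
No augmenting path remains; maximum flow = 5.
Cut capacity 5 equals the max flow, so it is a minimum cut.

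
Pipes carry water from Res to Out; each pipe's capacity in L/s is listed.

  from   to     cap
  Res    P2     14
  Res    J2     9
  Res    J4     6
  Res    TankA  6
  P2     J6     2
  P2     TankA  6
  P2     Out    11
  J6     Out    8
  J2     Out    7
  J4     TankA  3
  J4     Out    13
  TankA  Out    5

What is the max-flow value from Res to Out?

31

Augment Res→P2→Out: bottleneck 11, flow now 11.
Augment Res→J2→Out: bottleneck 7, flow now 18.
Augment Res→J4→Out: bottleneck 6, flow now 24.
Augment Res→TankA→Out: bottleneck 5, flow now 29.
Augment Res→P2→J6→Out: bottleneck 2, flow now 31.
No augmenting path remains; maximum flow = 31.
In the residual graph, reachable from Res: {Res, P2, J2, TankA}.
Min-cut edges: Res→J4 (6), P2→J6 (2), P2→Out (11), J2→Out (7), TankA→Out (5); capacity 6 + 2 + 11 + 7 + 5 = 31.
This cut is saturated, so no flow can exceed 31.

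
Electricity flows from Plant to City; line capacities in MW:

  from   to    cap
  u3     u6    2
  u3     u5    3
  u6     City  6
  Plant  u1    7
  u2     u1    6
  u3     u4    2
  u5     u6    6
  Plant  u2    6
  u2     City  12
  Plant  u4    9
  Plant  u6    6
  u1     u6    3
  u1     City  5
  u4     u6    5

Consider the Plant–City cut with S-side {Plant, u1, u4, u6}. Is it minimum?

Given cut capacity: 6 + 5 + 6 = 17.
Augment Plant→u1→City: bottleneck 5, flow now 5.
Augment Plant→u2→City: bottleneck 6, flow now 11.
Augment Plant→u6→City: bottleneck 6, flow now 17.
No augmenting path remains; maximum flow = 17.
Cut capacity 17 equals the max flow, so it is a minimum cut.

Yes — it is a minimum cut (capacity 17).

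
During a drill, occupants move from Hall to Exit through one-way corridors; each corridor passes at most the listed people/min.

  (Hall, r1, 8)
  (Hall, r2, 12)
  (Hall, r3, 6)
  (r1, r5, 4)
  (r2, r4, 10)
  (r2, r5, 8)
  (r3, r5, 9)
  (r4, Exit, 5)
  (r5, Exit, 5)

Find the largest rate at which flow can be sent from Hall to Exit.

10

Augment Hall→r1→r5→Exit: bottleneck 4, flow now 4.
Augment Hall→r2→r4→Exit: bottleneck 5, flow now 9.
Augment Hall→r2→r5→Exit: bottleneck 1, flow now 10.
No augmenting path remains; maximum flow = 10.
In the residual graph, reachable from Hall: {Hall, r1, r2, r3, r4, r5}.
Min-cut edges: r4→Exit (5), r5→Exit (5); capacity 5 + 5 = 10.
This cut is saturated, so no flow can exceed 10.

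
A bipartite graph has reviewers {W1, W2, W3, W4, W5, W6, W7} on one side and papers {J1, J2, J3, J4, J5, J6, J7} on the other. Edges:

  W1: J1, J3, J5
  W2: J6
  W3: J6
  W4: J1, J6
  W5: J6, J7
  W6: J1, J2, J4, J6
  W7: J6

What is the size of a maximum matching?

5

Unit-capacity flow: source→left, listed edges, right→sink; max matching = max flow.
Augmenting path W1→J1 (+1); matched 1.
Augmenting path W2→J6 (+1); matched 2.
Augmenting path W5→J7 (+1); matched 3.
Augmenting path W6→J2 (+1); matched 4.
Augmenting path W4→J1→W1→J3 (+1); matched 5.
No augmenting path remains; maximum matching = 5.
König certificate: {W1, W4, W5, W6, J6} is a vertex cover of size 5 (every listed pair touches it), so no matching can be larger.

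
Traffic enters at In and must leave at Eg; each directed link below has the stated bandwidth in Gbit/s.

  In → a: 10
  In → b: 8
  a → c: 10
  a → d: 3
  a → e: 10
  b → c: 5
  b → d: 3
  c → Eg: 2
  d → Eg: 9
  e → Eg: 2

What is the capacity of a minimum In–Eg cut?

Augment In→a→c→Eg: bottleneck 2, flow now 2.
Augment In→a→d→Eg: bottleneck 3, flow now 5.
Augment In→a→e→Eg: bottleneck 2, flow now 7.
Augment In→b→d→Eg: bottleneck 3, flow now 10.
No augmenting path remains; maximum flow = 10.
By max-flow min-cut, the minimum cut capacity equals the max flow.
In the residual graph, reachable from In: {In, a, b, c, e}.
Min-cut edges: a→d (3), b→d (3), c→Eg (2), e→Eg (2); capacity 3 + 3 + 2 + 2 = 10.

10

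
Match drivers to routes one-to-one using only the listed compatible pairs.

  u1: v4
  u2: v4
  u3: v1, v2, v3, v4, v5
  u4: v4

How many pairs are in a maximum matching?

2

Unit-capacity flow: source→left, listed edges, right→sink; max matching = max flow.
Augmenting path u1→v4 (+1); matched 1.
Augmenting path u3→v1 (+1); matched 2.
No augmenting path remains; maximum matching = 2.
König certificate: {u3, v4} is a vertex cover of size 2 (every listed pair touches it), so no matching can be larger.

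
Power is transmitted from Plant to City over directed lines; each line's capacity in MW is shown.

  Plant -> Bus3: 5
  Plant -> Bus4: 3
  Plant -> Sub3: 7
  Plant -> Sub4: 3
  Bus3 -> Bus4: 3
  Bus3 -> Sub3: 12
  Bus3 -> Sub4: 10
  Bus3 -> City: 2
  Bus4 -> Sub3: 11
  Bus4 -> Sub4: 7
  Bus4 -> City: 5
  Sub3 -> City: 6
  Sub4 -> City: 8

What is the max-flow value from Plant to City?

17

Augment Plant→Bus3→City: bottleneck 2, flow now 2.
Augment Plant→Bus4→City: bottleneck 3, flow now 5.
Augment Plant→Sub3→City: bottleneck 6, flow now 11.
Augment Plant→Sub4→City: bottleneck 3, flow now 14.
Augment Plant→Bus3→Bus4→City: bottleneck 2, flow now 16.
Augment Plant→Bus3→Sub4→City: bottleneck 1, flow now 17.
No augmenting path remains; maximum flow = 17.
In the residual graph, reachable from Plant: {Plant, Sub3}.
Min-cut edges: Plant→Bus3 (5), Plant→Bus4 (3), Plant→Sub4 (3), Sub3→City (6); capacity 5 + 3 + 3 + 6 = 17.
This cut is saturated, so no flow can exceed 17.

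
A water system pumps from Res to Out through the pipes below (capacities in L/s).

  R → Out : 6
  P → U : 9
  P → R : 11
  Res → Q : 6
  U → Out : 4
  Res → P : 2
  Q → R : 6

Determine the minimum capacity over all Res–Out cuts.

8

Augment Res→P→R→Out: bottleneck 2, flow now 2.
Augment Res→Q→R→Out: bottleneck 4, flow now 6.
Augment Res→Q→R→P→U→Out: bottleneck 2, flow now 8. (uses reverse residual edge)
No augmenting path remains; maximum flow = 8.
By max-flow min-cut, the minimum cut capacity equals the max flow.
In the residual graph, reachable from Res: {Res}.
Min-cut edges: Res→P (2), Res→Q (6); capacity 2 + 6 = 8.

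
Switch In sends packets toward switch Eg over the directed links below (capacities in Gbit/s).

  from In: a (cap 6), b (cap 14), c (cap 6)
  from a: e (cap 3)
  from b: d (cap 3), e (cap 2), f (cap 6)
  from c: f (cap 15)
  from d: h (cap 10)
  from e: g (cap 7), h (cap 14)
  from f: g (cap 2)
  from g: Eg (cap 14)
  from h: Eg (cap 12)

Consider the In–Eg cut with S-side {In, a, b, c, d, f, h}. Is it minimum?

No — its capacity is 19, but the minimum cut has capacity 10.

Given cut capacity: 3 + 2 + 2 + 12 = 19.
Augment In→a→e→g→Eg: bottleneck 3, flow now 3.
Augment In→b→d→h→Eg: bottleneck 3, flow now 6.
Augment In→b→e→g→Eg: bottleneck 2, flow now 8.
Augment In→b→f→g→Eg: bottleneck 2, flow now 10.
No augmenting path remains; maximum flow = 10.
In the residual graph, reachable from In: {In, a, b, c, f}.
Min-cut edges: a→e (3), b→d (3), b→e (2), f→g (2); capacity 3 + 3 + 2 + 2 = 10.
Cut capacity 19 exceeds the max flow 10, so it is not minimum.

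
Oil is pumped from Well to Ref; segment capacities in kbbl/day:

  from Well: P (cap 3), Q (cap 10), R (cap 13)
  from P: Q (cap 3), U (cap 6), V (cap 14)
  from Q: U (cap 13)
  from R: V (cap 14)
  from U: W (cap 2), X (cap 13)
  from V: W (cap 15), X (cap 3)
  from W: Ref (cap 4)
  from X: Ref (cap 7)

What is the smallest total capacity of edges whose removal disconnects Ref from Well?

Augment Well→P→U→W→Ref: bottleneck 2, flow now 2.
Augment Well→P→U→X→Ref: bottleneck 1, flow now 3.
Augment Well→Q→U→X→Ref: bottleneck 6, flow now 9.
Augment Well→R→V→W→Ref: bottleneck 2, flow now 11.
No augmenting path remains; maximum flow = 11.
By max-flow min-cut, the minimum cut capacity equals the max flow.
In the residual graph, reachable from Well: {Well, P, Q, R, U, V, W, X}.
Min-cut edges: W→Ref (4), X→Ref (7); capacity 4 + 7 = 11.

11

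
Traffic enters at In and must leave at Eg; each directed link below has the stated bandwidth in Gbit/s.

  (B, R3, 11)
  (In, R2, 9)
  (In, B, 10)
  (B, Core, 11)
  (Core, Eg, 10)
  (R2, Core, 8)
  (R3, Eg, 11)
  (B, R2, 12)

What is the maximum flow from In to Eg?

Augment In→R2→Core→Eg: bottleneck 8, flow now 8.
Augment In→B→Core→Eg: bottleneck 2, flow now 10.
Augment In→B→R3→Eg: bottleneck 8, flow now 18.
No augmenting path remains; maximum flow = 18.
In the residual graph, reachable from In: {In, R2}.
Min-cut edges: In→B (10), R2→Core (8); capacity 10 + 8 = 18.
This cut is saturated, so no flow can exceed 18.

18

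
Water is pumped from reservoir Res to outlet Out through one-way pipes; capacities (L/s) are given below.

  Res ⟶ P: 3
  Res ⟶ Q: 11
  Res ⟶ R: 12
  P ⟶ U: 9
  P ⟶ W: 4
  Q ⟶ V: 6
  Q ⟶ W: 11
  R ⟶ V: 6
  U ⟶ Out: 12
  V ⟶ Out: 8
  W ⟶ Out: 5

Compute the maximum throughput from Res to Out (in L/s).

Augment Res→P→U→Out: bottleneck 3, flow now 3.
Augment Res→Q→V→Out: bottleneck 6, flow now 9.
Augment Res→Q→W→Out: bottleneck 5, flow now 14.
Augment Res→R→V→Out: bottleneck 2, flow now 16.
No augmenting path remains; maximum flow = 16.
In the residual graph, reachable from Res: {Res, Q, R, V, W}.
Min-cut edges: Res→P (3), V→Out (8), W→Out (5); capacity 3 + 8 + 5 = 16.
This cut is saturated, so no flow can exceed 16.

16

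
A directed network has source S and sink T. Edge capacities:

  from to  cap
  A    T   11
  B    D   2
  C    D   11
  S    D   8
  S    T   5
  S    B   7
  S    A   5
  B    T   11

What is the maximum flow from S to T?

Augment S→T: bottleneck 5, flow now 5.
Augment S→A→T: bottleneck 5, flow now 10.
Augment S→B→T: bottleneck 7, flow now 17.
No augmenting path remains; maximum flow = 17.
In the residual graph, reachable from S: {S, D}.
Min-cut edges: S→A (5), S→B (7), S→T (5); capacity 5 + 7 + 5 = 17.
This cut is saturated, so no flow can exceed 17.

17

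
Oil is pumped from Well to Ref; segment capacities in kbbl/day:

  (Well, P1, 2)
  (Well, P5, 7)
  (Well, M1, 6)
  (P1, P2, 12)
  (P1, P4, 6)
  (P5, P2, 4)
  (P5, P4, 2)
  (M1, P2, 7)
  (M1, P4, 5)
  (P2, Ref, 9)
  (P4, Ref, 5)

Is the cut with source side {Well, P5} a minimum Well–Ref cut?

Given cut capacity: 2 + 6 + 4 + 2 = 14.
Augment Well→P1→P2→Ref: bottleneck 2, flow now 2.
Augment Well→P5→P2→Ref: bottleneck 4, flow now 6.
Augment Well→P5→P4→Ref: bottleneck 2, flow now 8.
Augment Well→M1→P2→Ref: bottleneck 3, flow now 11.
Augment Well→M1→P4→Ref: bottleneck 3, flow now 14.
No augmenting path remains; maximum flow = 14.
Cut capacity 14 equals the max flow, so it is a minimum cut.

Yes — it is a minimum cut (capacity 14).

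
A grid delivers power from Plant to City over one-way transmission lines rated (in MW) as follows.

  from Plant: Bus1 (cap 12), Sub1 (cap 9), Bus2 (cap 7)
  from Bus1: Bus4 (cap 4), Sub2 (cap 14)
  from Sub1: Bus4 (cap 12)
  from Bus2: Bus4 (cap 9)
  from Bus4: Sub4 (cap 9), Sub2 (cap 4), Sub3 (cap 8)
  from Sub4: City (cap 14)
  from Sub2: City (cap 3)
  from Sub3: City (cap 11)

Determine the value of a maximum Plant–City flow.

Augment Plant→Bus1→Sub2→City: bottleneck 3, flow now 3.
Augment Plant→Bus1→Bus4→Sub4→City: bottleneck 4, flow now 7.
Augment Plant→Sub1→Bus4→Sub4→City: bottleneck 5, flow now 12.
Augment Plant→Sub1→Bus4→Sub3→City: bottleneck 4, flow now 16.
Augment Plant→Bus2→Bus4→Sub3→City: bottleneck 4, flow now 20.
No augmenting path remains; maximum flow = 20.
In the residual graph, reachable from Plant: {Plant, Bus1, Sub1, Bus2, Bus4, Sub2}.
Min-cut edges: Bus4→Sub4 (9), Bus4→Sub3 (8), Sub2→City (3); capacity 9 + 8 + 3 = 20.
This cut is saturated, so no flow can exceed 20.

20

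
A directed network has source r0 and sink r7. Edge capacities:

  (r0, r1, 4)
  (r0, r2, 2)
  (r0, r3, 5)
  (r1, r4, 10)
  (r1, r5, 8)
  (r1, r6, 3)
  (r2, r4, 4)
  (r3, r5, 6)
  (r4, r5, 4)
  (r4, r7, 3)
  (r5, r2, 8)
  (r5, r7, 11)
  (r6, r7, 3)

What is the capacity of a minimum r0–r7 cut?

Augment r0→r1→r4→r7: bottleneck 3, flow now 3.
Augment r0→r1→r5→r7: bottleneck 1, flow now 4.
Augment r0→r3→r5→r7: bottleneck 5, flow now 9.
Augment r0→r2→r4→r5→r7: bottleneck 2, flow now 11.
No augmenting path remains; maximum flow = 11.
By max-flow min-cut, the minimum cut capacity equals the max flow.
In the residual graph, reachable from r0: {r0}.
Min-cut edges: r0→r1 (4), r0→r2 (2), r0→r3 (5); capacity 4 + 2 + 5 = 11.

11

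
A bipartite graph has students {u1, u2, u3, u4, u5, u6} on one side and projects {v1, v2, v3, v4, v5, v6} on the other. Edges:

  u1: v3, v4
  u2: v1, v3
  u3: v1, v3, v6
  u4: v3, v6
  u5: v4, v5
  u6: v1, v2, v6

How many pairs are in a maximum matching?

Unit-capacity flow: source→left, listed edges, right→sink; max matching = max flow.
Augmenting path u1→v3 (+1); matched 1.
Augmenting path u2→v1 (+1); matched 2.
Augmenting path u3→v6 (+1); matched 3.
Augmenting path u5→v4 (+1); matched 4.
Augmenting path u6→v2 (+1); matched 5.
Augmenting path u4→v3→u1→v4→u5→v5 (+1); matched 6.
No augmenting path remains; maximum matching = 6.
König certificate: {u1, u2, u3, u4, u5, u6} is a vertex cover of size 6 (every listed pair touches it), so no matching can be larger.

6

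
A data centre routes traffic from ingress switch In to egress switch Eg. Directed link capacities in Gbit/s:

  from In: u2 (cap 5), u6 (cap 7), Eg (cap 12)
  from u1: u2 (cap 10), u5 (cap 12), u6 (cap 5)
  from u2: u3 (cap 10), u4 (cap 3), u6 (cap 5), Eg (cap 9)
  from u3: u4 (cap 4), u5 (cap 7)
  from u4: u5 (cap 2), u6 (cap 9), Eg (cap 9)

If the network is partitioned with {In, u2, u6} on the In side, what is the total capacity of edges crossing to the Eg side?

Edges leaving {In, u2, u6}: In→Eg (12), u2→u3 (10), u2→u4 (3), u2→Eg (9).
Cut capacity = 12 + 10 + 3 + 9 = 34.

34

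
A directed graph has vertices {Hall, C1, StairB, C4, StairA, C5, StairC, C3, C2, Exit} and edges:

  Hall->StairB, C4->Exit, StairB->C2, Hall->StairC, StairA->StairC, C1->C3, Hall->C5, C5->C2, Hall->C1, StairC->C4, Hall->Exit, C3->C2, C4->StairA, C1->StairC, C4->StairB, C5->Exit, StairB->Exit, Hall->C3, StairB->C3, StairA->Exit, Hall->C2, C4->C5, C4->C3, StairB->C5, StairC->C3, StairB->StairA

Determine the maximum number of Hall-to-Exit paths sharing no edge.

4

Assign every edge capacity 1; by Menger, the answer equals the max flow.
Path Hall→Exit (+1); total 1.
Path Hall→StairB→Exit (+1); total 2.
Path Hall→C5→Exit (+1); total 3.
Path Hall→StairC→C4→Exit (+1); total 4.
No residual Hall→Exit path; max flow = 4.
Certifying cut of size 4: {Hall→C5, Hall→Exit, Hall→StairB, StairC→C4}.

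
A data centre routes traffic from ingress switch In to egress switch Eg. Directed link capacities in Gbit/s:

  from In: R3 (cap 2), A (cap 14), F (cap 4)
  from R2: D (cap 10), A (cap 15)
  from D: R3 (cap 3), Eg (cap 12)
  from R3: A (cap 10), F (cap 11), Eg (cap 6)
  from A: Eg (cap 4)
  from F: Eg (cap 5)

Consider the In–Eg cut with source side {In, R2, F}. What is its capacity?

46

Edges leaving {In, R2, F}: In→R3 (2), In→A (14), R2→D (10), R2→A (15), F→Eg (5).
Cut capacity = 2 + 14 + 10 + 15 + 5 = 46.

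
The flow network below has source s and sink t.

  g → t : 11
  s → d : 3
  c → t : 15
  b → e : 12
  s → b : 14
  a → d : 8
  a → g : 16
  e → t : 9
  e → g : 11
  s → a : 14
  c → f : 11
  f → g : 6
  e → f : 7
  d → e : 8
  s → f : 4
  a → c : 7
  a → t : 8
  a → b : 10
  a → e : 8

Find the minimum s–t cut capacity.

Augment s→a→t: bottleneck 8, flow now 8.
Augment s→a→c→t: bottleneck 6, flow now 14.
Augment s→b→e→t: bottleneck 9, flow now 23.
Augment s→f→g→t: bottleneck 4, flow now 27.
Augment s→b→e→g→t: bottleneck 3, flow now 30.
Augment s→d→e→g→t: bottleneck 3, flow now 33.
No augmenting path remains; maximum flow = 33.
By max-flow min-cut, the minimum cut capacity equals the max flow.
In the residual graph, reachable from s: {s, b}.
Min-cut edges: s→a (14), s→d (3), s→f (4), b→e (12); capacity 14 + 3 + 4 + 12 = 33.

33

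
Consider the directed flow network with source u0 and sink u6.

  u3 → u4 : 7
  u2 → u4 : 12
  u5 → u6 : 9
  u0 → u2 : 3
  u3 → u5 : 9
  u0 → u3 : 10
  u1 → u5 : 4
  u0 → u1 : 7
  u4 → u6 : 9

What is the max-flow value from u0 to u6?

17

Augment u0→u1→u5→u6: bottleneck 4, flow now 4.
Augment u0→u2→u4→u6: bottleneck 3, flow now 7.
Augment u0→u3→u4→u6: bottleneck 6, flow now 13.
Augment u0→u3→u5→u6: bottleneck 4, flow now 17.
No augmenting path remains; maximum flow = 17.
In the residual graph, reachable from u0: {u0, u1}.
Min-cut edges: u0→u2 (3), u0→u3 (10), u1→u5 (4); capacity 3 + 10 + 4 = 17.
This cut is saturated, so no flow can exceed 17.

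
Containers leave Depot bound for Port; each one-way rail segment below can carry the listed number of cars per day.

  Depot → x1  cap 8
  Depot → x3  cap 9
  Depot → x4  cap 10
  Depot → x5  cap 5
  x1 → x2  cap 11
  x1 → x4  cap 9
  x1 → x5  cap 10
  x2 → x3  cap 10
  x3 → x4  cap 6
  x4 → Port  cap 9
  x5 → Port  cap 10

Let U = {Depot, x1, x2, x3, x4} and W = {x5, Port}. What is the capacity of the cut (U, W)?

Edges leaving {Depot, x1, x2, x3, x4}: Depot→x5 (5), x1→x5 (10), x4→Port (9).
Cut capacity = 5 + 10 + 9 = 24.

24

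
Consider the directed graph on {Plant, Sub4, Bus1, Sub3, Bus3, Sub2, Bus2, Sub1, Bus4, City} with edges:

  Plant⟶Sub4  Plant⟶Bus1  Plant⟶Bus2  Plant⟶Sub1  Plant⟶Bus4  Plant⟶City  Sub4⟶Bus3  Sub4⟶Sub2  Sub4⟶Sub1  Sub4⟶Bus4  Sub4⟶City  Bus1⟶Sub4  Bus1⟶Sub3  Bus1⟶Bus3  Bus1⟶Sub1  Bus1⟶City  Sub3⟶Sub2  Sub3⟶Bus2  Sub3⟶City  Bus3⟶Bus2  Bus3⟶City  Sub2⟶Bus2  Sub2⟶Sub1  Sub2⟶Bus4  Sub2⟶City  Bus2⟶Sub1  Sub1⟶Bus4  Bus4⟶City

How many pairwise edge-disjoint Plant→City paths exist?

4

Assign every edge capacity 1; by Menger, the answer equals the max flow.
Path Plant→City (+1); total 1.
Path Plant→Sub4→City (+1); total 2.
Path Plant→Bus1→City (+1); total 3.
Path Plant→Bus4→City (+1); total 4.
No residual Plant→City path; max flow = 4.
Certifying cut of size 4: {Bus4→City, Plant→Bus1, Plant→City, Plant→Sub4}.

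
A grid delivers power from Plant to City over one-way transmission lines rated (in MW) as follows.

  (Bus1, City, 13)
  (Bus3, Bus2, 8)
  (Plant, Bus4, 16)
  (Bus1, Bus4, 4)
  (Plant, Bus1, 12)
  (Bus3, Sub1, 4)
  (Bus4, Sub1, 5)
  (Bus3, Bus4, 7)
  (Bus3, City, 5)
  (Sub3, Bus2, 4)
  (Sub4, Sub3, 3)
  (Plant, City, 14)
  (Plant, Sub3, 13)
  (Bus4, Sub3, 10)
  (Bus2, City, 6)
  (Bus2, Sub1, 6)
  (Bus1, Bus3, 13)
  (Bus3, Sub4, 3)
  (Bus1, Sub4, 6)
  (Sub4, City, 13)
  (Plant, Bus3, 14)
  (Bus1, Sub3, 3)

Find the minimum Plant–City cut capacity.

Augment Plant→City: bottleneck 14, flow now 14.
Augment Plant→Bus1→City: bottleneck 12, flow now 26.
Augment Plant→Bus3→City: bottleneck 5, flow now 31.
Augment Plant→Bus3→Sub4→City: bottleneck 3, flow now 34.
Augment Plant→Bus3→Bus2→City: bottleneck 6, flow now 40.
No augmenting path remains; maximum flow = 40.
By max-flow min-cut, the minimum cut capacity equals the max flow.
In the residual graph, reachable from Plant: {Plant, Bus3, Bus4, Sub3, Bus2, Sub1}.
Min-cut edges: Plant→Bus1 (12), Plant→City (14), Bus3→Sub4 (3), Bus3→City (5), Bus2→City (6); capacity 12 + 14 + 3 + 5 + 6 = 40.

40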